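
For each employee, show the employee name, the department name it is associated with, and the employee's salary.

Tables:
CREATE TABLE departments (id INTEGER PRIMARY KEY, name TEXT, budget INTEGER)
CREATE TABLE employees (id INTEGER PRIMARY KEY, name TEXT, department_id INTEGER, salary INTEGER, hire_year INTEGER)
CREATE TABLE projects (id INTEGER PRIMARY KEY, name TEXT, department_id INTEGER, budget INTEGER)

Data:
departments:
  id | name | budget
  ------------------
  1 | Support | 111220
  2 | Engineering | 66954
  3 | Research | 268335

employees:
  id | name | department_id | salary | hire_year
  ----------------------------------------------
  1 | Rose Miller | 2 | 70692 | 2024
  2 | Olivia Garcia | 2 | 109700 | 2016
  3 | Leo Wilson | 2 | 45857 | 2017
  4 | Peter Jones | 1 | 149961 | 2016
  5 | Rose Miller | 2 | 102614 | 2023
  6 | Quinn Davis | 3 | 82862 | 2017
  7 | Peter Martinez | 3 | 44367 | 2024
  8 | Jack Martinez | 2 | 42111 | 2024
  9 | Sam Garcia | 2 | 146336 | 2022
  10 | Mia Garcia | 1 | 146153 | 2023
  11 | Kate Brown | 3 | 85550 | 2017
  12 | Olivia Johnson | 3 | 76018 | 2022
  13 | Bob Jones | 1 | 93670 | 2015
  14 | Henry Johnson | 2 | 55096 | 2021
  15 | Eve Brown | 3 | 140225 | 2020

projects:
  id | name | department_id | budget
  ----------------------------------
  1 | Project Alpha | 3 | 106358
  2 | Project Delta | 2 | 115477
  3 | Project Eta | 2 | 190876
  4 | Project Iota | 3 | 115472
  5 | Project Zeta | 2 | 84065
SELECT c.name, p.name AS department, c.salary FROM employees c JOIN departments p ON c.department_id = p.id

Execution result:
name | department | salary
Rose Miller | Engineering | 70692
Olivia Garcia | Engineering | 109700
Leo Wilson | Engineering | 45857
Peter Jones | Support | 149961
Rose Miller | Engineering | 102614
Quinn Davis | Research | 82862
Peter Martinez | Research | 44367
Jack Martinez | Engineering | 42111
Sam Garcia | Engineering | 146336
Mia Garcia | Support | 146153
Kate Brown | Research | 85550
Olivia Johnson | Research | 76018
Bob Jones | Support | 93670
Henry Johnson | Engineering | 55096
Eve Brown | Research | 140225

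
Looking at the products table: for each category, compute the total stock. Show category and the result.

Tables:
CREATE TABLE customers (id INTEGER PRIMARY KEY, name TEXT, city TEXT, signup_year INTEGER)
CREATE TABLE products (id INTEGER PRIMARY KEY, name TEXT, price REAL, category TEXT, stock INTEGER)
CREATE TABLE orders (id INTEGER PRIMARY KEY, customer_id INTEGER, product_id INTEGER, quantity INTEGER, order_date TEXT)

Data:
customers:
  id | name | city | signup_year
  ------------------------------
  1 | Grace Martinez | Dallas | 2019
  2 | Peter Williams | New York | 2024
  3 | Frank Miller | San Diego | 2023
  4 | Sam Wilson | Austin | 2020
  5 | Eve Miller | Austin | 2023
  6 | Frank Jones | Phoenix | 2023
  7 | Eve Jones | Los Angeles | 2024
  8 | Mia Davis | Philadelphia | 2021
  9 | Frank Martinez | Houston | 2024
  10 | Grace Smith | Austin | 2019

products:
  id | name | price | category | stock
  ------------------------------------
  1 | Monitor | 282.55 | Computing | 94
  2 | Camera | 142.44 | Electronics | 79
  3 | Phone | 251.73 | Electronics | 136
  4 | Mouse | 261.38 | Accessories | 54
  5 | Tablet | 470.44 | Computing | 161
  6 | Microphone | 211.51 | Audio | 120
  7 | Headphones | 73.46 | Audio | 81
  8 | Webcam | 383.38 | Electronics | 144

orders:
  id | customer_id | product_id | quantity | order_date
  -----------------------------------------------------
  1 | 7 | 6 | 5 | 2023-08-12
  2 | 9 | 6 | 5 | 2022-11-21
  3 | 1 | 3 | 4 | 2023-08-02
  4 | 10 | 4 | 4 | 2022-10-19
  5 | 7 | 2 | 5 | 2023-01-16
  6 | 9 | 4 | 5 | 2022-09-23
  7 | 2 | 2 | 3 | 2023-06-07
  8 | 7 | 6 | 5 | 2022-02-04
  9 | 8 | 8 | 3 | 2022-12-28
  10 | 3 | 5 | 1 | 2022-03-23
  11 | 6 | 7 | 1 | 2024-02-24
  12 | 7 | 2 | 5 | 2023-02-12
SELECT category, SUM(stock) AS sum_stock FROM products GROUP BY category

Execution result:
category | sum_stock
Accessories | 54
Audio | 201
Computing | 255
Electronics | 359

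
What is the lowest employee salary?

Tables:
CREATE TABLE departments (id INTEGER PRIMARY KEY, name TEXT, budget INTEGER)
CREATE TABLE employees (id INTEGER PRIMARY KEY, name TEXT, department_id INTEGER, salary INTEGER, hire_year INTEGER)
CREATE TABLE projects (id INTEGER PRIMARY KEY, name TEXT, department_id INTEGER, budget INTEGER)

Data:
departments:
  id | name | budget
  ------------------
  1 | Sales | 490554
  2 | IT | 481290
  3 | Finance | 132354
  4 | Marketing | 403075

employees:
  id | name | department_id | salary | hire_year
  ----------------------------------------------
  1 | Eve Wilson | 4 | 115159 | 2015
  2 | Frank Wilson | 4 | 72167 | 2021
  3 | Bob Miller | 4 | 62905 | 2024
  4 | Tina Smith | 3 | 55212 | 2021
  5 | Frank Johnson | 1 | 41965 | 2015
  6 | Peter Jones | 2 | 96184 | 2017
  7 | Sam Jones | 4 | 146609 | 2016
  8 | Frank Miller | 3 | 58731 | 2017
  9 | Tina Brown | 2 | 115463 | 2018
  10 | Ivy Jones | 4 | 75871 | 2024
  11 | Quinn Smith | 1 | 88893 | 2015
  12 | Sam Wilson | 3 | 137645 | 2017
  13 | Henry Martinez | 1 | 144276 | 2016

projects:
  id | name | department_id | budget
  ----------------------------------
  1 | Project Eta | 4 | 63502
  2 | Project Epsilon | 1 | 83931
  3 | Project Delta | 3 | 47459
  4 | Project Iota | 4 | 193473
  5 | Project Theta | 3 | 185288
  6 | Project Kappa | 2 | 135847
SELECT MIN(salary) FROM employees

Execution result:
41965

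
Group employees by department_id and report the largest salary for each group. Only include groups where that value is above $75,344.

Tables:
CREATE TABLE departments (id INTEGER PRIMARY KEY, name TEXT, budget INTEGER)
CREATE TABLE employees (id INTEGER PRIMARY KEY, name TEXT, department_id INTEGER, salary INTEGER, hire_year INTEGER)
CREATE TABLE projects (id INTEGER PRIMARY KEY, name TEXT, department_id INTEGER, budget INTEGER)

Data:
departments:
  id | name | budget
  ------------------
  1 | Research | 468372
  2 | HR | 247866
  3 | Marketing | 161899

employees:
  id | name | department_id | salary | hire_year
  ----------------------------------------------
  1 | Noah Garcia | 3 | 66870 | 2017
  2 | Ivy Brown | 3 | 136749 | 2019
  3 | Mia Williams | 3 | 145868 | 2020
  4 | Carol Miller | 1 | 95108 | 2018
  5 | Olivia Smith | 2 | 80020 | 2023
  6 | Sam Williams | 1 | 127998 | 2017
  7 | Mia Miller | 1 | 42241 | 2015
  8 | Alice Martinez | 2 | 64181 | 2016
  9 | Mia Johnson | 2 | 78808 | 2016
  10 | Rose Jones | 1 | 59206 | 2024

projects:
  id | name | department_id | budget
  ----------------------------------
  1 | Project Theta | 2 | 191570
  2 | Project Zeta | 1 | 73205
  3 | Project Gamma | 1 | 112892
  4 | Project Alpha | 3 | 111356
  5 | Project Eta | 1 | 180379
SELECT department_id, MAX(salary) AS max_salary FROM employees GROUP BY department_id HAVING MAX(salary) > 75344

Execution result:
department_id | max_salary
1 | 127998
2 | 80020
3 | 145868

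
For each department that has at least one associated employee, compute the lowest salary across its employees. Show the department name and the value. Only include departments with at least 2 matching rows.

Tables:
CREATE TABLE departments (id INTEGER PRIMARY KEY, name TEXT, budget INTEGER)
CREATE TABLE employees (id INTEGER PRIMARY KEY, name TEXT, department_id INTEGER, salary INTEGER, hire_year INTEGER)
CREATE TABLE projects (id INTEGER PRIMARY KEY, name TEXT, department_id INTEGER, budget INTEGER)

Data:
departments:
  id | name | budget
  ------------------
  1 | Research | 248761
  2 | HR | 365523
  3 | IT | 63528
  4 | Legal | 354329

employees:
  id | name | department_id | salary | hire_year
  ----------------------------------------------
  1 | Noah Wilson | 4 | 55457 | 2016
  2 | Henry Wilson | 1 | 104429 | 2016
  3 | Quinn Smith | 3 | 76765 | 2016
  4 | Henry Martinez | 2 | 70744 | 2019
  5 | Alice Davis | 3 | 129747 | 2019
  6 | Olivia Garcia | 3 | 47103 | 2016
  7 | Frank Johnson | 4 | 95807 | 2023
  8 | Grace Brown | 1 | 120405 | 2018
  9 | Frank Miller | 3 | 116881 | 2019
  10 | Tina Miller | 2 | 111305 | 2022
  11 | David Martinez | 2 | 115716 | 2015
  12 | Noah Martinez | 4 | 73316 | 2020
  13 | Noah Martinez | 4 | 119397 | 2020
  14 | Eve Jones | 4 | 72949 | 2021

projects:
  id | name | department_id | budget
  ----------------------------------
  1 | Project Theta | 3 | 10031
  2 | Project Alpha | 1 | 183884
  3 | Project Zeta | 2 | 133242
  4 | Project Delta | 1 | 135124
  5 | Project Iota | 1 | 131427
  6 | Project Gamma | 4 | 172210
SELECT p.name, MIN(c.salary) AS min_salary FROM employees c JOIN departments p ON c.department_id = p.id GROUP BY p.id, p.name HAVING COUNT(*) >= 2

Execution result:
name | min_salary
Research | 104429
HR | 70744
IT | 47103
Legal | 55457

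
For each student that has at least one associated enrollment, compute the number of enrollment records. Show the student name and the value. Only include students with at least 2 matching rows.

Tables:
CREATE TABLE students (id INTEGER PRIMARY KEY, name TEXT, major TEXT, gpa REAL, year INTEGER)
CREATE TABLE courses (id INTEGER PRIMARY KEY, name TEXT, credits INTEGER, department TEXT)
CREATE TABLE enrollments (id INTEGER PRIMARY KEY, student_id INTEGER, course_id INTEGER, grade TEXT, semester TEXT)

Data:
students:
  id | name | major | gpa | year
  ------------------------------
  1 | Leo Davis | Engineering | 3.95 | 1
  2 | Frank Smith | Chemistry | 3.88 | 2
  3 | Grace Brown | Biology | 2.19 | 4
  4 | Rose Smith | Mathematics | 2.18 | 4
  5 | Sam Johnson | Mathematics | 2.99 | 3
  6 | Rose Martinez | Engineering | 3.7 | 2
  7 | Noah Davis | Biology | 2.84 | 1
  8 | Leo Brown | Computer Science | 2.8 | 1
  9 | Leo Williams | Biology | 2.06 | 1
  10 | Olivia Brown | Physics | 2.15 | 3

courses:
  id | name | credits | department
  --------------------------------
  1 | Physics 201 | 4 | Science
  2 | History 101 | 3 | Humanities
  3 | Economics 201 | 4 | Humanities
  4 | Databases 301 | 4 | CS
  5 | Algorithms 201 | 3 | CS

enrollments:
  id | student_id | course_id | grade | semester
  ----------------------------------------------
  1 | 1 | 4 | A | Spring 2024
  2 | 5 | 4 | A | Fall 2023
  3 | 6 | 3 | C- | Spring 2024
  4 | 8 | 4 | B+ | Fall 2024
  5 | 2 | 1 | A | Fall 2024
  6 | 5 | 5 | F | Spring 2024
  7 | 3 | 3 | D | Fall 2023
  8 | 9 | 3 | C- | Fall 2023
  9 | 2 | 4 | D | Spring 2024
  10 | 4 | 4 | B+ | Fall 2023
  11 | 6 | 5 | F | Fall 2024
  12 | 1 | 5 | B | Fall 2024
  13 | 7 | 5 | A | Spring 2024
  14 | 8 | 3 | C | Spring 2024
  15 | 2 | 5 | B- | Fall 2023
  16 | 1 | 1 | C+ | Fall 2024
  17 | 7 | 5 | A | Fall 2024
SELECT p.name, COUNT(*) AS n FROM enrollments c JOIN students p ON c.student_id = p.id GROUP BY p.id, p.name HAVING COUNT(*) >= 2

Execution result:
name | n
Leo Davis | 3
Frank Smith | 3
Sam Johnson | 2
Rose Martinez | 2
Noah Davis | 2
Leo Brown | 2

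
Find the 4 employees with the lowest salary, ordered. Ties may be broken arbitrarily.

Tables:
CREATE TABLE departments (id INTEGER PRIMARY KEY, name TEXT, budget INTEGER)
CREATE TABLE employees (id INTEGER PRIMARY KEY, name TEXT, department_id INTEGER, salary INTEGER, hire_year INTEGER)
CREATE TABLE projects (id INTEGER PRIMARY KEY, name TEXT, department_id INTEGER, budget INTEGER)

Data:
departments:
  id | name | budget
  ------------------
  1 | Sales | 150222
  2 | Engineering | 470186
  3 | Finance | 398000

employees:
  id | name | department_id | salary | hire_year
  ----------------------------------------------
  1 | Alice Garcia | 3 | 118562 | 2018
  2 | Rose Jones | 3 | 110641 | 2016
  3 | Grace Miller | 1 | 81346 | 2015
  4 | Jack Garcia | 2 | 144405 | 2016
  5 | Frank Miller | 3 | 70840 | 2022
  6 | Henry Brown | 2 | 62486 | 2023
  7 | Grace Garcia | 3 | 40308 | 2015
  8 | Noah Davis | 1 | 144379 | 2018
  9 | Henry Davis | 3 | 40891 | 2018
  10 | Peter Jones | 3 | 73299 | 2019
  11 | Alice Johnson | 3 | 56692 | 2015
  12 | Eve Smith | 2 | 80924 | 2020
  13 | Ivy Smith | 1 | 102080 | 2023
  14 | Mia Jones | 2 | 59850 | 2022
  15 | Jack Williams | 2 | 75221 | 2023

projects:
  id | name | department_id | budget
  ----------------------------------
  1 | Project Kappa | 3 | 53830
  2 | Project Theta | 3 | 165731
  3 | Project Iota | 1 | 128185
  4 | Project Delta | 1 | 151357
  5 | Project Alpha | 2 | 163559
SELECT name, salary FROM employees ORDER BY salary ASC LIMIT 4

Execution result:
name | salary
Grace Garcia | 40308
Henry Davis | 40891
Alice Johnson | 56692
Mia Jones | 59850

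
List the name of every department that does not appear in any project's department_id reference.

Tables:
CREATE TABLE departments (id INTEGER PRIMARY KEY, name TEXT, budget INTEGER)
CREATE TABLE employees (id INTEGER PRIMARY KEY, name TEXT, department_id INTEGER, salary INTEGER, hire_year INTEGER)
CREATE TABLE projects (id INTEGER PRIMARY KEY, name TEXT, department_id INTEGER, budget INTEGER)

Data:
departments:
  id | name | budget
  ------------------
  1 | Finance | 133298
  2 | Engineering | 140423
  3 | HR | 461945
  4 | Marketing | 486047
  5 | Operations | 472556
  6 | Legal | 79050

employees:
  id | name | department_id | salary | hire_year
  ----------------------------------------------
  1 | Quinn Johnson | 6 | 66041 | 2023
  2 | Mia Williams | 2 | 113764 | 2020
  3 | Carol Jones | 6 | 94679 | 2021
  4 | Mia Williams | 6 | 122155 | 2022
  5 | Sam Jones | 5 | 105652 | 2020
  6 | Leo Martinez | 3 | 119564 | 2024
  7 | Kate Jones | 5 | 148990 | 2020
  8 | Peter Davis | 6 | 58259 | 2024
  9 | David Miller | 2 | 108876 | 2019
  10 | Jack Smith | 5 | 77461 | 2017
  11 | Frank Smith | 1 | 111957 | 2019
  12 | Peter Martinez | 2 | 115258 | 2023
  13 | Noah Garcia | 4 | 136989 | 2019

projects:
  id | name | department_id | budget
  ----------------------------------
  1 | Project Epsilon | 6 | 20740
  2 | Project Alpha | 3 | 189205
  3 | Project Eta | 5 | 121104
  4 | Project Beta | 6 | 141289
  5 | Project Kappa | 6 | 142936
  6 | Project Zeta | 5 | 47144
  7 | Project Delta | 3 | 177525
SELECT p.name FROM departments p LEFT JOIN projects c ON c.department_id = p.id WHERE c.id IS NULL

Execution result:
name
Finance
Engineering
Marketing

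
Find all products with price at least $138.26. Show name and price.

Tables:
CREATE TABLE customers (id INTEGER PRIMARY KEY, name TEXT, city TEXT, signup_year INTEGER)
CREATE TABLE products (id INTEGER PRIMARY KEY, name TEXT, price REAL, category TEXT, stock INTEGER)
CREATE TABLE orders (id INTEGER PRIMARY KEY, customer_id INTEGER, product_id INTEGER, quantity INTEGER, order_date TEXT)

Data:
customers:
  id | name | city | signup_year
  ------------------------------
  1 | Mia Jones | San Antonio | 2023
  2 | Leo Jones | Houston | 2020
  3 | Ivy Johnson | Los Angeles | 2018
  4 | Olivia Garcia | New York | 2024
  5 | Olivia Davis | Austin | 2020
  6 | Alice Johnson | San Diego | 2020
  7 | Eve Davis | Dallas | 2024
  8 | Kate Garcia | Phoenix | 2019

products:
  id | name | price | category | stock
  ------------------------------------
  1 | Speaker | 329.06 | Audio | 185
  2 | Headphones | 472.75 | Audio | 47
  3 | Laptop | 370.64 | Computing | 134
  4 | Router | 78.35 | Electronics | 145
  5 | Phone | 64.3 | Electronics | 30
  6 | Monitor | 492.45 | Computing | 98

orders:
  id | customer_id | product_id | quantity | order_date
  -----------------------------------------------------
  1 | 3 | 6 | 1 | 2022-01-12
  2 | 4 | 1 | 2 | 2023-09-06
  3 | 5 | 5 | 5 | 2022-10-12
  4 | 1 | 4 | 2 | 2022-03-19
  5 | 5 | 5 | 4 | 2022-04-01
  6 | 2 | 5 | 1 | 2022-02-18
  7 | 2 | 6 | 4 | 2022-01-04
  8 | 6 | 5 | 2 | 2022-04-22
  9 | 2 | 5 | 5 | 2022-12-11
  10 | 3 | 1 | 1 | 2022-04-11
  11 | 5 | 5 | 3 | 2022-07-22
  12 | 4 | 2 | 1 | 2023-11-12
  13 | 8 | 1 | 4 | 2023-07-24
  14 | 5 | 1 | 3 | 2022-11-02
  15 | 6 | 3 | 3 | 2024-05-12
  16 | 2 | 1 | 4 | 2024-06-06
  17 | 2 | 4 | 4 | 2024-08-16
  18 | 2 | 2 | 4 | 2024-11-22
SELECT name, price FROM products WHERE price >= 138.26

Execution result:
name | price
Speaker | 329.06
Headphones | 472.75
Laptop | 370.64
Monitor | 492.45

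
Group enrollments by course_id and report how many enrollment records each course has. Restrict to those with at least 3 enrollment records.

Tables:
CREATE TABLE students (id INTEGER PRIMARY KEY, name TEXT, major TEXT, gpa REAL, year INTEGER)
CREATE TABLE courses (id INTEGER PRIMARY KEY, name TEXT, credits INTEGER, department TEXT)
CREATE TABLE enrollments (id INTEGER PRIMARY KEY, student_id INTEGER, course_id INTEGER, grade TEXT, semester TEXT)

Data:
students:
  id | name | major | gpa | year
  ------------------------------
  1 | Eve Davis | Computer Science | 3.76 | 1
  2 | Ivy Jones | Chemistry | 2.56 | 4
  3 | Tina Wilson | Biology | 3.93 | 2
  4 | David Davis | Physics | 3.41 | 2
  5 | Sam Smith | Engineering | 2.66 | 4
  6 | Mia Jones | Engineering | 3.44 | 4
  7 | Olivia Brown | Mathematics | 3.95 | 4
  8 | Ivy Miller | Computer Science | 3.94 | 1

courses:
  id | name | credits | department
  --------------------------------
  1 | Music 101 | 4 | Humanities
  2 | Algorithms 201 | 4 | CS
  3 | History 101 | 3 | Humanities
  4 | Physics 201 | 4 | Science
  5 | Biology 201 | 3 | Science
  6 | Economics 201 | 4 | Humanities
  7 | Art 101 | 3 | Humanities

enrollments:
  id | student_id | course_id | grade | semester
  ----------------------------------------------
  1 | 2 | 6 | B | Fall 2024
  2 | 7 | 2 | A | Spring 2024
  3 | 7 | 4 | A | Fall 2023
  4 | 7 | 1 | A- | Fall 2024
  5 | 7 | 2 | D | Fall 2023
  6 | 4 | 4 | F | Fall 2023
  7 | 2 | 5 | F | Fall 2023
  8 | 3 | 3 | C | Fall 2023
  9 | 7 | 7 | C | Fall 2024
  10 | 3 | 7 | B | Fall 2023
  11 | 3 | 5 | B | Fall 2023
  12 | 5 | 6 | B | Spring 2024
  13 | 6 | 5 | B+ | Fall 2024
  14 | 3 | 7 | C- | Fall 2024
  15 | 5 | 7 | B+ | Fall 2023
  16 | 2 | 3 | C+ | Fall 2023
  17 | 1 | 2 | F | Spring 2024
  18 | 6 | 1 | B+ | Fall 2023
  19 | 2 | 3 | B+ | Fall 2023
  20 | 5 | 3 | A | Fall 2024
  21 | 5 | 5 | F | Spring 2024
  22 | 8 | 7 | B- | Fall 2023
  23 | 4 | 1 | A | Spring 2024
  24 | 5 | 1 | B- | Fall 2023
SELECT course_id, COUNT(*) AS enrollment_count FROM enrollments GROUP BY course_id HAVING COUNT(*) >= 3

Execution result:
course_id | enrollment_count
1 | 4
2 | 3
3 | 4
5 | 4
7 | 5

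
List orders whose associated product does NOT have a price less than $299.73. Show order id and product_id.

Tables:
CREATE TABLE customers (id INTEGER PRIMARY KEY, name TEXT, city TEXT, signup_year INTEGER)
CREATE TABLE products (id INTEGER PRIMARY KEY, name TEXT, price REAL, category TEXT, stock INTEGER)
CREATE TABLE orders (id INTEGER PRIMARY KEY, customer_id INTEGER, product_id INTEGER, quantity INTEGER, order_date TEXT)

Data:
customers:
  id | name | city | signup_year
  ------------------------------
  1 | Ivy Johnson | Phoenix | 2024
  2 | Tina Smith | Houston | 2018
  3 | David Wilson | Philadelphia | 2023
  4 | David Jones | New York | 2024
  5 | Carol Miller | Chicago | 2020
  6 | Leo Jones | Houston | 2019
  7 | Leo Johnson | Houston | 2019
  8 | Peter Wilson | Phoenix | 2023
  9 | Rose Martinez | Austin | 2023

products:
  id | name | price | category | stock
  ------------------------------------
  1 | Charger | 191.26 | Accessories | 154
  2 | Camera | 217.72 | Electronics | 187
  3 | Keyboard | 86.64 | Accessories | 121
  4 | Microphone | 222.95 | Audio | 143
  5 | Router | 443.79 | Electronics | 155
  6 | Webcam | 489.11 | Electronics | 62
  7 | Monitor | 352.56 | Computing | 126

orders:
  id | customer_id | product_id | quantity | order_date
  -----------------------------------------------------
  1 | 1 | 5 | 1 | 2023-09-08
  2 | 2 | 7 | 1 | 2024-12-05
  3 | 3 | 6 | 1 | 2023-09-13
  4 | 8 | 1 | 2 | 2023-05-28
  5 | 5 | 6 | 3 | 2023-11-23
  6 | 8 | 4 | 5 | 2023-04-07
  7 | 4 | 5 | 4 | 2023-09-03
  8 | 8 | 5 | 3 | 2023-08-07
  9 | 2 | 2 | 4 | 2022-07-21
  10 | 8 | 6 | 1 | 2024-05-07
SELECT id, product_id FROM orders WHERE product_id NOT IN (SELECT id FROM products WHERE price < 299.73)

Execution result:
id | product_id
1 | 5
2 | 7
3 | 6
5 | 6
7 | 5
8 | 5
10 | 6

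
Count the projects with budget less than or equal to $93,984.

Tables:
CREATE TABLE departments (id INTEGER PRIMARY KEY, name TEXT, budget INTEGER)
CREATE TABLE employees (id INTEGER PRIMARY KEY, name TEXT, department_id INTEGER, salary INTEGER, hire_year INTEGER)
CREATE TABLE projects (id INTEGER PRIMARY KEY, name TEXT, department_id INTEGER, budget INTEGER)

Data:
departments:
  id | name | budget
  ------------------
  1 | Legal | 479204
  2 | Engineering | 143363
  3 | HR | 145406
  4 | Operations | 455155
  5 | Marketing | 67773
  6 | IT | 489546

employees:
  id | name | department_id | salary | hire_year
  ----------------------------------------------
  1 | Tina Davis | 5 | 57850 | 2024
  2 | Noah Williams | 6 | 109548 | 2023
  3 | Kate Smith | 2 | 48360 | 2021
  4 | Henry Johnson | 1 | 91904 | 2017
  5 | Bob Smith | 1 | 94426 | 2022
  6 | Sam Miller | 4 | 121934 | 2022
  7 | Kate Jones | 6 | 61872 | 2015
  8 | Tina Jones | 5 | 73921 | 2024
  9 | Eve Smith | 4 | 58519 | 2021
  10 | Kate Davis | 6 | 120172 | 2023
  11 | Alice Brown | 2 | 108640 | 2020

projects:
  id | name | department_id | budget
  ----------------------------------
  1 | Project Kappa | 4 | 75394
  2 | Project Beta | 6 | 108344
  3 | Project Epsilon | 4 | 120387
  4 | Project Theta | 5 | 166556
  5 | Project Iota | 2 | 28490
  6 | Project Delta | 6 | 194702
SELECT COUNT(*) FROM projects WHERE budget <= 93984

Execution result:
2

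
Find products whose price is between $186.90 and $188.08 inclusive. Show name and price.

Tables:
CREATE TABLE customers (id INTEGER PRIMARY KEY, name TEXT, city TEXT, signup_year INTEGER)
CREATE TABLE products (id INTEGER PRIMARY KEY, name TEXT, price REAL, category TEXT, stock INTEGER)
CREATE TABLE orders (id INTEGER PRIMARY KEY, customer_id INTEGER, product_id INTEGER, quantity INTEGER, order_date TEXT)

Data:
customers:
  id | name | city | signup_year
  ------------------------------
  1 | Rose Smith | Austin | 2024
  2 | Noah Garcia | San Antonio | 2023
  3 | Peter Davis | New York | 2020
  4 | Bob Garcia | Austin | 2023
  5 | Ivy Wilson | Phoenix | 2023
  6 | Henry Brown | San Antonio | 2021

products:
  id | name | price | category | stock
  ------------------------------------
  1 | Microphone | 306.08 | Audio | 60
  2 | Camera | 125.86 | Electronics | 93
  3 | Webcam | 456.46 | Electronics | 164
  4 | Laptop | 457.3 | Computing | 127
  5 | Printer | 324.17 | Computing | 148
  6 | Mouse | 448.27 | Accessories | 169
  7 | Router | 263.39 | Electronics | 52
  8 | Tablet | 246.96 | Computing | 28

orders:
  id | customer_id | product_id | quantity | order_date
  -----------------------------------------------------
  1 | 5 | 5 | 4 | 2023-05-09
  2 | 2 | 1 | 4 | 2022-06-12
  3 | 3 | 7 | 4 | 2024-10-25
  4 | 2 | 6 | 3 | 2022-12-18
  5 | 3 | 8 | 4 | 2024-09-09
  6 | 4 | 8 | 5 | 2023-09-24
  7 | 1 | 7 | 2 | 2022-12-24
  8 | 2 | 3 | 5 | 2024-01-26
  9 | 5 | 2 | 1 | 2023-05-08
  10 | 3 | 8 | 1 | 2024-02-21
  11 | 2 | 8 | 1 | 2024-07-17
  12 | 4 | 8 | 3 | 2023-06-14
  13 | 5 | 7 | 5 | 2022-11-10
SELECT name, price FROM products WHERE price BETWEEN 186.9 AND 188.08

Execution result:
(no rows)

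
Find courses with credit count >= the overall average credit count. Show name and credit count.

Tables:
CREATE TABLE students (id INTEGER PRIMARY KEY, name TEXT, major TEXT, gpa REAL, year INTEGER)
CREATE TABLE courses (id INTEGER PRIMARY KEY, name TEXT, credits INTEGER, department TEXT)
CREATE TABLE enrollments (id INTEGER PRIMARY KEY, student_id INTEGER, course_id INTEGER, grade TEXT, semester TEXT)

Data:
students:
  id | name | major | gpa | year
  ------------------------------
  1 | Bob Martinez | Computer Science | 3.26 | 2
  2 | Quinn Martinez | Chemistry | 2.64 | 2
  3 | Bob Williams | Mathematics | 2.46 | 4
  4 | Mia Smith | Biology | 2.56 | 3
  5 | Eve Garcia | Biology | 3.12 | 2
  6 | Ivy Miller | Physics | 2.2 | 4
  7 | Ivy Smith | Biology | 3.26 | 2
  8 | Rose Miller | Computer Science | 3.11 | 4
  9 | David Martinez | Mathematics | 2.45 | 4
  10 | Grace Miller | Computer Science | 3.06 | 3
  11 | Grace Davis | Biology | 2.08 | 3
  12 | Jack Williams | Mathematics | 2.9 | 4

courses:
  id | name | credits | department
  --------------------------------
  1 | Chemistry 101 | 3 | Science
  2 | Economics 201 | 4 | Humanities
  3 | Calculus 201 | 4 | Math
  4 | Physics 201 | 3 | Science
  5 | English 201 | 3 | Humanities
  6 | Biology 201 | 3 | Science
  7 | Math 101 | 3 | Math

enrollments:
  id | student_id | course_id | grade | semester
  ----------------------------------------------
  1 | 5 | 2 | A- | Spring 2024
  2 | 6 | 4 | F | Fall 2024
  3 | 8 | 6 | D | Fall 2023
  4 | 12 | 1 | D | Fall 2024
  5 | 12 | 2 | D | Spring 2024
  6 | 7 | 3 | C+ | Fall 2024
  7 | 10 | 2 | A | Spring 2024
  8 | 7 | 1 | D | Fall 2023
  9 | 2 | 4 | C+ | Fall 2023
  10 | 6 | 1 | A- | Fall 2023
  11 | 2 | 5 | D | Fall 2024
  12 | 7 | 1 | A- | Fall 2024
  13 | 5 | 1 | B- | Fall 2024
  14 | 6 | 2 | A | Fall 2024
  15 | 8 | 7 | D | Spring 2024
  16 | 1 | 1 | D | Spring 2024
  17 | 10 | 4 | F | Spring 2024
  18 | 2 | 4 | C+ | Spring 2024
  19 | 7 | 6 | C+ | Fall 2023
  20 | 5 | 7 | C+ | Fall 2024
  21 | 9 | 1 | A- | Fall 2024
SELECT name, credits FROM courses WHERE credits >= (SELECT AVG(credits) FROM courses)

Execution result:
name | credits
Economics 201 | 4
Calculus 201 | 4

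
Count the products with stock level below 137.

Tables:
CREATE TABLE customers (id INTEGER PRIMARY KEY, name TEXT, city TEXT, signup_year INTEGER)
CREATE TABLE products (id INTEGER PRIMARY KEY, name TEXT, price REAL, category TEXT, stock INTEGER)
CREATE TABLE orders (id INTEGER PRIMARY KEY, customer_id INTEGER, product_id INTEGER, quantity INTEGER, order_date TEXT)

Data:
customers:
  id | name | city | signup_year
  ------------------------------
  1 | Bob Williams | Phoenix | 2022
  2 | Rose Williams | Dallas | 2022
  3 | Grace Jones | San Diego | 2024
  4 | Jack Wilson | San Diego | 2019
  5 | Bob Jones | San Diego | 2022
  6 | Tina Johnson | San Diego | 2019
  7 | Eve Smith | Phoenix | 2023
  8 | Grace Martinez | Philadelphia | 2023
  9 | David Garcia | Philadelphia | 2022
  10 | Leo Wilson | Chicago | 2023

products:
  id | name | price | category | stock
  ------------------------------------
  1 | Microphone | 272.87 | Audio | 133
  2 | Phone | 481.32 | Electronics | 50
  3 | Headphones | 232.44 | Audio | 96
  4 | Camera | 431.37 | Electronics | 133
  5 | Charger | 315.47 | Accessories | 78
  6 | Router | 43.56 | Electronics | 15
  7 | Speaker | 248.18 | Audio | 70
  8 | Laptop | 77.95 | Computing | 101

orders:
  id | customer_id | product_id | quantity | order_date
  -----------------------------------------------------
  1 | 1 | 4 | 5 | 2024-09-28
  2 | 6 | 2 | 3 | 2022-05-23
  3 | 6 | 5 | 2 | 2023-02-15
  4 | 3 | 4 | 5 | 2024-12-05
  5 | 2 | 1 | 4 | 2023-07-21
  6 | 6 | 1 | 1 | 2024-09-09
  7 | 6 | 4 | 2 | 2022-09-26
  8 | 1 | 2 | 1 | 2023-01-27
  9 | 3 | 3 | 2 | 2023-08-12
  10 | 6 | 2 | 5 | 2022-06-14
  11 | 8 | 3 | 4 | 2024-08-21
SELECT COUNT(*) FROM products WHERE stock < 137

Execution result:
8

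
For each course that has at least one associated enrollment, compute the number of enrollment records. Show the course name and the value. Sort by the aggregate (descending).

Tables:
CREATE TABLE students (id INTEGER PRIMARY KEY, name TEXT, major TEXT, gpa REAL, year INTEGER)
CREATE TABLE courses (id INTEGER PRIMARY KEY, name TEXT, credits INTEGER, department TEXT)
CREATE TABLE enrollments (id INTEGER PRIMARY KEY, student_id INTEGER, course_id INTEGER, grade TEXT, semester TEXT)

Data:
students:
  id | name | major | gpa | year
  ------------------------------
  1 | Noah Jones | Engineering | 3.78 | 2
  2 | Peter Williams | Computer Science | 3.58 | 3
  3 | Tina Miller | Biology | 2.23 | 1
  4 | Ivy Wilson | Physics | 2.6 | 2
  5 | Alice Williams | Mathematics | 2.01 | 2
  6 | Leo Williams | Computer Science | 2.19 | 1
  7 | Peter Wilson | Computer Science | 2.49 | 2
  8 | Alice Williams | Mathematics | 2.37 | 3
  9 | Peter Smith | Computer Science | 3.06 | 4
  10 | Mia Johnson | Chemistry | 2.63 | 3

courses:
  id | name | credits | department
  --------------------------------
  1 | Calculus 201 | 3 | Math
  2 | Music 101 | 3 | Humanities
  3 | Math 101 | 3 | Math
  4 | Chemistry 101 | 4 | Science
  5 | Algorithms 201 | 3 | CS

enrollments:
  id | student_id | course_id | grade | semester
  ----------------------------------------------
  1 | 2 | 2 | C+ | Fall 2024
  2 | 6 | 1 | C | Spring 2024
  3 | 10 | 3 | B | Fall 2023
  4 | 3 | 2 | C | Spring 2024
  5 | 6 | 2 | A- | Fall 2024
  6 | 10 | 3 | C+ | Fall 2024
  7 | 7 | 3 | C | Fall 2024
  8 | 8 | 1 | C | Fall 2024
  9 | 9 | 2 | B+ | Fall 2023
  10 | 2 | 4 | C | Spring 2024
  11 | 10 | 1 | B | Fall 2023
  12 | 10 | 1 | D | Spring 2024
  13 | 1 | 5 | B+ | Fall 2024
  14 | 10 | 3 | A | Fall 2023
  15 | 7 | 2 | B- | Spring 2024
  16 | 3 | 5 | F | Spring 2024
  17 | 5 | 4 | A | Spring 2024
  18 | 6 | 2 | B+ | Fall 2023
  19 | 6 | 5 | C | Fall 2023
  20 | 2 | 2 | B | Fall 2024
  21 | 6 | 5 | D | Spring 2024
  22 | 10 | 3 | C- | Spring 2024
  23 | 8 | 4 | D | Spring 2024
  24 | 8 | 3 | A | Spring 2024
SELECT p.name, COUNT(*) AS n FROM enrollments c JOIN courses p ON c.course_id = p.id GROUP BY p.id, p.name ORDER BY n DESC

Execution result:
name | n
Music 101 | 7
Math 101 | 6
Calculus 201 | 4
Algorithms 201 | 4
Chemistry 101 | 3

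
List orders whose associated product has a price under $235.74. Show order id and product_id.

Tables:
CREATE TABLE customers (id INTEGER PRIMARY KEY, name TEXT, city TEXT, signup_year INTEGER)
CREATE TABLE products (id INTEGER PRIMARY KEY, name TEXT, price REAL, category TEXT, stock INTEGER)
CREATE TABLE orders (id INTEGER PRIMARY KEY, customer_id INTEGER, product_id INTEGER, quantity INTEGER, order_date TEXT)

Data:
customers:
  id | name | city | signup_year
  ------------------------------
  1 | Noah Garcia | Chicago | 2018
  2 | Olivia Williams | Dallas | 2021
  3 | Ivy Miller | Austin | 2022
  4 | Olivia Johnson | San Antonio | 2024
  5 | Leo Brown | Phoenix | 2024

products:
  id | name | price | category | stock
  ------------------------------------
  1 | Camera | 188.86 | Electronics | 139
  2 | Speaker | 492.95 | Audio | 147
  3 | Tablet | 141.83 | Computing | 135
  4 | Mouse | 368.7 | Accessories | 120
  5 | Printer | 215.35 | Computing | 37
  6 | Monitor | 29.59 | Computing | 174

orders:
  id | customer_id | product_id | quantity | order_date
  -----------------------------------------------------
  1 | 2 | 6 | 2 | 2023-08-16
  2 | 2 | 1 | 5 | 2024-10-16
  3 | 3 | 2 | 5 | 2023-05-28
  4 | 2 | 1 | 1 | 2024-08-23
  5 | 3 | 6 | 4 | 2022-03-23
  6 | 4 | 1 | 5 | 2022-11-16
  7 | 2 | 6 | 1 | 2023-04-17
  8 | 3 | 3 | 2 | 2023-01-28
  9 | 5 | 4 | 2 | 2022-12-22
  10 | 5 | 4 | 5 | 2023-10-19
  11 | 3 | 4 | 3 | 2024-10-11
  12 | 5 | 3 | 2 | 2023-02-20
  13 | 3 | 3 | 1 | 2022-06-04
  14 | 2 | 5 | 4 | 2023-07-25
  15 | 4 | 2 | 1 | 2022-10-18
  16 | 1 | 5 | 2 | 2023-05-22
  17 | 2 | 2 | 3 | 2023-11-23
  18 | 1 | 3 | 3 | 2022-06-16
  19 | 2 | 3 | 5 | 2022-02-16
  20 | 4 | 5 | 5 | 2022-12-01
SELECT id, product_id FROM orders WHERE product_id IN (SELECT id FROM products WHERE price < 235.74)

Execution result:
id | product_id
1 | 6
2 | 1
4 | 1
5 | 6
6 | 1
7 | 6
8 | 3
12 | 3
13 | 3
14 | 5
16 | 5
18 | 3
19 | 3
20 | 5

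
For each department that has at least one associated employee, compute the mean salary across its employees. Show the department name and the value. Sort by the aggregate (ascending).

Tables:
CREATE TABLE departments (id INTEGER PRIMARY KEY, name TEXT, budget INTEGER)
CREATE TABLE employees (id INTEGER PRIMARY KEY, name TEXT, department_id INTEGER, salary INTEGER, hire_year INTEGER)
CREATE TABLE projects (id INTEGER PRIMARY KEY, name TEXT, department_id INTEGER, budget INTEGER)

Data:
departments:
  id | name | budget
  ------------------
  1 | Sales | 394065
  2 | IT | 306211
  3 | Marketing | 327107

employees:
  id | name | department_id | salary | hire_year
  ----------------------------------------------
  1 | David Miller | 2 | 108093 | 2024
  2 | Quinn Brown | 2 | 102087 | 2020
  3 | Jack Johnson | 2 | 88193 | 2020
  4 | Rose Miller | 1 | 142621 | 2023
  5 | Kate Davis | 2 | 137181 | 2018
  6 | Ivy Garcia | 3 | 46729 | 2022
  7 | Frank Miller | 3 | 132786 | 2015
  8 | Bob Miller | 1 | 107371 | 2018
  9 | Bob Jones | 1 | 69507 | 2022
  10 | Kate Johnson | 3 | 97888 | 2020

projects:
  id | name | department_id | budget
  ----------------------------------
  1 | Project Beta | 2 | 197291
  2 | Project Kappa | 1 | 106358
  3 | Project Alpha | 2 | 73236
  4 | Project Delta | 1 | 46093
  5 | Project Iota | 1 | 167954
SELECT p.name, AVG(c.salary) AS avg_salary FROM employees c JOIN departments p ON c.department_id = p.id GROUP BY p.id, p.name ORDER BY avg_salary ASC

Execution result:
name | avg_salary
Marketing | 92467.67
Sales | 106499.67
IT | 108888.50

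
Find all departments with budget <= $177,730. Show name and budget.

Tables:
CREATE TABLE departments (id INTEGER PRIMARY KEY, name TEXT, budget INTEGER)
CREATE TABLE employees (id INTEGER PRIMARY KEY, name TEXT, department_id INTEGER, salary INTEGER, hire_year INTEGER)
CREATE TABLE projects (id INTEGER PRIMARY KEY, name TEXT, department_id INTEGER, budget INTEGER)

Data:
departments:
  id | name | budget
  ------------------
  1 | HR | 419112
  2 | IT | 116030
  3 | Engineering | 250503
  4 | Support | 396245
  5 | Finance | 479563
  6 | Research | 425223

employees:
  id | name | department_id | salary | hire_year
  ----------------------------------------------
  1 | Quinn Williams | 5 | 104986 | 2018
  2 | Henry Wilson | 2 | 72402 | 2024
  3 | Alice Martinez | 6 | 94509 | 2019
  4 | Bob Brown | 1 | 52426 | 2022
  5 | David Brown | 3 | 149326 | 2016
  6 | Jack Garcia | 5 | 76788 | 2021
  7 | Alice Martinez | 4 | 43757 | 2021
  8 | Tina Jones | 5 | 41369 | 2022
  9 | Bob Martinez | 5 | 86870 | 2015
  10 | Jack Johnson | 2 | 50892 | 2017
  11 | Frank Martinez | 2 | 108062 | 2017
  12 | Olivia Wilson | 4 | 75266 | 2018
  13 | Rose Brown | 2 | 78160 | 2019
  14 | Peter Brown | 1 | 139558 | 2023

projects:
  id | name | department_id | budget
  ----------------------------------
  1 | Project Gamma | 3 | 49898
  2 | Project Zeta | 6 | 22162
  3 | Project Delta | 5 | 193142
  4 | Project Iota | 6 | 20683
SELECT name, budget FROM departments WHERE budget <= 177730

Execution result:
name | budget
IT | 116030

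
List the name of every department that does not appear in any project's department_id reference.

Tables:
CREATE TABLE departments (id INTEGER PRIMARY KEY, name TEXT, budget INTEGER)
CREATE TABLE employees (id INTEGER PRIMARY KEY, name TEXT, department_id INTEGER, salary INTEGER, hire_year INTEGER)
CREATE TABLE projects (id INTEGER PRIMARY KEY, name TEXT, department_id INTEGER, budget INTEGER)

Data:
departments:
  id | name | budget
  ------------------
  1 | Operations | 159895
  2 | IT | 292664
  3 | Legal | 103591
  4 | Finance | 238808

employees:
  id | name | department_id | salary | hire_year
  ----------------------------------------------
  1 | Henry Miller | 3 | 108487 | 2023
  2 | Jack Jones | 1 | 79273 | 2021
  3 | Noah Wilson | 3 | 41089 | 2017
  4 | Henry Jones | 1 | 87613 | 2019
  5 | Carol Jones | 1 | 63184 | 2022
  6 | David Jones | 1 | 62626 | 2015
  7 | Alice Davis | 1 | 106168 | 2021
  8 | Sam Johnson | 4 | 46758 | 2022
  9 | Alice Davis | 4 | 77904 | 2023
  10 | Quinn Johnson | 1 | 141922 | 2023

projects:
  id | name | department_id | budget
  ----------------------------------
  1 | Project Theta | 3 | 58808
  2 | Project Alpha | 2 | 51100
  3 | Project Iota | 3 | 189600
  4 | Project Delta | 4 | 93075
SELECT p.name FROM departments p LEFT JOIN projects c ON c.department_id = p.id WHERE c.id IS NULL

Execution result:
Operations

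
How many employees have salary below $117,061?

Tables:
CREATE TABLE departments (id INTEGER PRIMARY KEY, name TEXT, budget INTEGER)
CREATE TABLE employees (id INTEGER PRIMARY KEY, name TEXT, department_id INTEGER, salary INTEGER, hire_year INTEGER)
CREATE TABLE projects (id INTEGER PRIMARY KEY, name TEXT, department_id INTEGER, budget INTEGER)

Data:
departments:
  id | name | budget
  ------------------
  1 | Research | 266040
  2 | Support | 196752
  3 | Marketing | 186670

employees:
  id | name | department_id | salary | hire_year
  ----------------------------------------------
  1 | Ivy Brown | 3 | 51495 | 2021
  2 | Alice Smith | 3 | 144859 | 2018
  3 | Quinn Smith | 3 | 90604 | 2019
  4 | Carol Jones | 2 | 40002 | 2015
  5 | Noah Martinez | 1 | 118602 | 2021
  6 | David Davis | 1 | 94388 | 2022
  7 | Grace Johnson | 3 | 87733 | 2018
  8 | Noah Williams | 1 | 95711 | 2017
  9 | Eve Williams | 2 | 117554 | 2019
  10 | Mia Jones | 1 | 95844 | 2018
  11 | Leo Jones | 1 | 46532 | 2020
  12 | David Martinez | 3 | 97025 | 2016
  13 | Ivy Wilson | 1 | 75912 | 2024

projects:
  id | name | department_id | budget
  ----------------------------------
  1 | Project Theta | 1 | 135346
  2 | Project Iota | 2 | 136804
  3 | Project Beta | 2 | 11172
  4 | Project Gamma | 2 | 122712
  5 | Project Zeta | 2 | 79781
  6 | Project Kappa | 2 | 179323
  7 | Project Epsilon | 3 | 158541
SELECT COUNT(*) FROM employees WHERE salary < 117061

Execution result:
10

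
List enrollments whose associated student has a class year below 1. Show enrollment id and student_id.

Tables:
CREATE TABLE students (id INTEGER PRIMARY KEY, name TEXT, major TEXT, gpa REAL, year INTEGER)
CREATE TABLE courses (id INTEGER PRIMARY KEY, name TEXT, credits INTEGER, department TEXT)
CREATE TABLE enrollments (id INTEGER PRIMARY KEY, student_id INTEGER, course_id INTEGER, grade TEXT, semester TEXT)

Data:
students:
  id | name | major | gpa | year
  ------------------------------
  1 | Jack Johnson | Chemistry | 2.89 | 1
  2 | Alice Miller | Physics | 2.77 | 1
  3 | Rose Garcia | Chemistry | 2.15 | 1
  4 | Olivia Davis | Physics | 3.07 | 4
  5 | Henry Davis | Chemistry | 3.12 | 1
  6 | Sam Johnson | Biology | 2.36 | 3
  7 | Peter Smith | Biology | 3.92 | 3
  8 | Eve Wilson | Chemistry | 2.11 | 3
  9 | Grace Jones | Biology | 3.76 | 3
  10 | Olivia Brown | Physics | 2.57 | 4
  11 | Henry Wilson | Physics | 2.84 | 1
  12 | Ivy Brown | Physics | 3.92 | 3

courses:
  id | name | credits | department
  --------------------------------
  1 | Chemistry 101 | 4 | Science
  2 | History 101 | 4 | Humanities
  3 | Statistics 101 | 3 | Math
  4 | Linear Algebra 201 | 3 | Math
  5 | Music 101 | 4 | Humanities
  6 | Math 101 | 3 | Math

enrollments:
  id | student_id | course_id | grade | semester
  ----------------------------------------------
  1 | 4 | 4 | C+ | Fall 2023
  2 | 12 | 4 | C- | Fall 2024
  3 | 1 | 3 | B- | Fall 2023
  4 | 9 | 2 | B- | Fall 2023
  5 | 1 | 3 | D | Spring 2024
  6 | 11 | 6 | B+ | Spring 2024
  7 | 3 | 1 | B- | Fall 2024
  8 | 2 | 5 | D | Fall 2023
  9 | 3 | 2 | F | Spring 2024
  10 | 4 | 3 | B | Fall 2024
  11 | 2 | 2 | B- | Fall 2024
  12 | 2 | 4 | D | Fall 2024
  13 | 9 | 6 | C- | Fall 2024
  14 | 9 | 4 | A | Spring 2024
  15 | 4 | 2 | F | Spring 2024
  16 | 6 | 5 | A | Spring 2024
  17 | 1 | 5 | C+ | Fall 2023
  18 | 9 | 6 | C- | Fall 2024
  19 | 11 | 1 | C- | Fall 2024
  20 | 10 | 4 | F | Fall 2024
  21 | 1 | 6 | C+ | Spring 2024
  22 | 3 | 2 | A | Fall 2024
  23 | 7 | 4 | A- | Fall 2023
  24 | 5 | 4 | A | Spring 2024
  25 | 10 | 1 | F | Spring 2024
SELECT id, student_id FROM enrollments WHERE student_id IN (SELECT id FROM students WHERE year < 1)

Execution result:
(no rows)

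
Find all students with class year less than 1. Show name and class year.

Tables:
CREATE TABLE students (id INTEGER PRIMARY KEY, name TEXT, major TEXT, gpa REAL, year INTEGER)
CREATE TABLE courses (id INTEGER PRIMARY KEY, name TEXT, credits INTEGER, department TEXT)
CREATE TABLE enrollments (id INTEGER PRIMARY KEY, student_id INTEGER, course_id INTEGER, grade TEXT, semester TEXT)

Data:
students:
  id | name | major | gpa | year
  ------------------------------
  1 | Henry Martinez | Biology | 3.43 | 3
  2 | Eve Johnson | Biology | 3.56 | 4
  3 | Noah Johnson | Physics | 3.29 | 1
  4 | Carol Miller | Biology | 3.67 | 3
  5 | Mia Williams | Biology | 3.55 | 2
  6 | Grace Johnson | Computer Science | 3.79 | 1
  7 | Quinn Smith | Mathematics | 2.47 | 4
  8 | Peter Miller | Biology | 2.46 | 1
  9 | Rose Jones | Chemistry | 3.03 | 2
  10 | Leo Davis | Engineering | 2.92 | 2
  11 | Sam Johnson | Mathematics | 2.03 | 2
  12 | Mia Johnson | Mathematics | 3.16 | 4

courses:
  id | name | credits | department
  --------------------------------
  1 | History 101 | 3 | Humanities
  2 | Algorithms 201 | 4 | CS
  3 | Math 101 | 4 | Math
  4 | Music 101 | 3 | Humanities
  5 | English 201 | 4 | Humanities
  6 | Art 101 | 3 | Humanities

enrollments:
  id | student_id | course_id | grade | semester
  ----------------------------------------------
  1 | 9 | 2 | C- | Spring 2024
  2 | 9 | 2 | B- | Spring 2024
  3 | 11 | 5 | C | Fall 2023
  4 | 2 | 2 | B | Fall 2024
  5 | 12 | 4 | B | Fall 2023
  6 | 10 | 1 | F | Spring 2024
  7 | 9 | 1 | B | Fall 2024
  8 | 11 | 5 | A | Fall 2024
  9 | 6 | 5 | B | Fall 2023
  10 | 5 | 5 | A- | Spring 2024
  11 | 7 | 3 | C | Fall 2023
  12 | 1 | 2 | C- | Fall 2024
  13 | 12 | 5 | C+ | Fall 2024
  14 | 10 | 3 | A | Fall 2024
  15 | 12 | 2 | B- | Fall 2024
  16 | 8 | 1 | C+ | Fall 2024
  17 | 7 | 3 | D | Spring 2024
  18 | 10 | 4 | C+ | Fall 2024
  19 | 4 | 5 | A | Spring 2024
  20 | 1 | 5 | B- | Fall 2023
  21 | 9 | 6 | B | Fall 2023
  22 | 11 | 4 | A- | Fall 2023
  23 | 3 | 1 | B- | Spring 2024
SELECT name, year FROM students WHERE year < 1

Execution result:
(no rows)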